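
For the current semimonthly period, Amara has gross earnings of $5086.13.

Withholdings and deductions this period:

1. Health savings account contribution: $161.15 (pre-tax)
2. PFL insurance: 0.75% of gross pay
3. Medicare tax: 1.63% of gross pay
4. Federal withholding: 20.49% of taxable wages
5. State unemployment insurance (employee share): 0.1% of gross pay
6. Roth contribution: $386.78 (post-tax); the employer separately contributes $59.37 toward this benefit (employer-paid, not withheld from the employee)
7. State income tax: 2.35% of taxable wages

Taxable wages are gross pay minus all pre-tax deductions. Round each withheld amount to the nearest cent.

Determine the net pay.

Health savings account contribution: $161.15
Taxable wages = $5086.13 − $161.15 = $4924.98
State income tax: $4924.98 × 0.0235 = $115.74
Federal withholding: $4924.98 × 0.2049 = $1009.13
Medicare tax: $5086.13 × 0.0163 = $82.90
PFL insurance: $5086.13 × 0.0075 = $38.15
State unemployment insurance (employee share): $5086.13 × 0.001 = $5.09
Roth contribution: $386.78
(Employer's $59.37 toward Roth contribution is not withheld from the employee.)
Total deductions = $161.15 + $115.74 + $1009.13 + $82.90 + $38.15 + $5.09 + $386.78 = $1798.94
Net pay = $5086.13 − $1798.94 = $3287.19

$3287.19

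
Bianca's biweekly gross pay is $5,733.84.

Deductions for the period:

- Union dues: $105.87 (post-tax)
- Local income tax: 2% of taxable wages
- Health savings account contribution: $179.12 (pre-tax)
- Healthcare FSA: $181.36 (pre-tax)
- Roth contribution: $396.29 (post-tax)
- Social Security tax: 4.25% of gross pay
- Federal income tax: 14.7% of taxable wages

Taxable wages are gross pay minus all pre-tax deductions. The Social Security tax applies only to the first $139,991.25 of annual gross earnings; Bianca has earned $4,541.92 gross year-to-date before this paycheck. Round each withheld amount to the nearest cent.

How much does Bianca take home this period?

Health savings account contribution: $179.12
Healthcare FSA: $181.36
Pre-tax total = $179.12 + $181.36 = $360.48
Taxable wages = $5,733.84 − $360.48 = $5,373.36
Local income tax: $5,373.36 × 0.02 = $107.47
Federal income tax: $5,373.36 × 0.147 = $789.88
Social Security tax: cap not yet reached, full $5,733.84 is subject → $5,733.84 × 0.0425 = $243.69
Roth contribution: $396.29
Union dues: $105.87
Total deductions = $179.12 + $181.36 + $107.47 + $789.88 + $243.69 + $396.29 + $105.87 = $2,003.68
Net pay = $5,733.84 − $2,003.68 = $3,730.16

$3,730.16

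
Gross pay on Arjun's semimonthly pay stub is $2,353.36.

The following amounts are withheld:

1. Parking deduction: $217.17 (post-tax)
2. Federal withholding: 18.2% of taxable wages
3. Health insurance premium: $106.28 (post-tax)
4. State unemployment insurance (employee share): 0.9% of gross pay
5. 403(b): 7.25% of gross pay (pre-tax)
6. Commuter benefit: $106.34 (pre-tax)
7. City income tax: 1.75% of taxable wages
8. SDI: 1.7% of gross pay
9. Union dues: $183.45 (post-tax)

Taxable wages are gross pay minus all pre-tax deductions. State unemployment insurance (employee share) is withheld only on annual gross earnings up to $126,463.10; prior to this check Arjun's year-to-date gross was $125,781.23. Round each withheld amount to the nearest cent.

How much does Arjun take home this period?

$1,109.11

403(b): $2,353.36 × 0.0725 = $170.62
Commuter benefit: $106.34
Pre-tax total = $170.62 + $106.34 = $276.96
Taxable wages = $2,353.36 − $276.96 = $2,076.40
Federal withholding: $2,076.40 × 0.182 = $377.90
City income tax: $2,076.40 × 0.0175 = $36.34
SDI: $2,353.36 × 0.017 = $40.01
State unemployment insurance (employee share): only $126,463.10 − $125,781.23 = $681.87 of this check is subject → $681.87 × 0.009 = $6.14
Parking deduction: $217.17
Union dues: $183.45
Health insurance premium: $106.28
Total deductions = $170.62 + $106.34 + $377.90 + $36.34 + $40.01 + $6.14 + $217.17 + $183.45 + $106.28 = $1,244.25
Net pay = $2,353.36 − $1,244.25 = $1,109.11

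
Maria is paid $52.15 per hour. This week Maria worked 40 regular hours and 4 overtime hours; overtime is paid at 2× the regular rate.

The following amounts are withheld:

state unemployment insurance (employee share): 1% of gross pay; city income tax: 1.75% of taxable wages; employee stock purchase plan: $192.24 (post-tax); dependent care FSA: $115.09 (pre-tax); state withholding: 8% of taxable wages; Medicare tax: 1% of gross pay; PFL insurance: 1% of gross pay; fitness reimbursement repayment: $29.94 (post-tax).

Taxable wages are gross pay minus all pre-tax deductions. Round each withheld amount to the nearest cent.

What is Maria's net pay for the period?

$1858.00

Regular pay: 40 × $52.15 = $2086.00
Overtime pay: 4 × $52.15 × 2 = $417.20
Gross pay = $2086.00 + $417.20 = $2503.20
Dependent care FSA: $115.09
Taxable wages = $2503.20 − $115.09 = $2388.11
State withholding: $2388.11 × 0.08 = $191.05
City income tax: $2388.11 × 0.0175 = $41.79
Medicare tax: $2503.20 × 0.01 = $25.03
PFL insurance: $2503.20 × 0.01 = $25.03
State unemployment insurance (employee share): $2503.20 × 0.01 = $25.03
Employee stock purchase plan: $192.24
Fitness reimbursement repayment: $29.94
Total deductions = $115.09 + $191.05 + $41.79 + $25.03 + $25.03 + $25.03 + $192.24 + $29.94 = $645.20
Net pay = $2503.20 − $645.20 = $1858.00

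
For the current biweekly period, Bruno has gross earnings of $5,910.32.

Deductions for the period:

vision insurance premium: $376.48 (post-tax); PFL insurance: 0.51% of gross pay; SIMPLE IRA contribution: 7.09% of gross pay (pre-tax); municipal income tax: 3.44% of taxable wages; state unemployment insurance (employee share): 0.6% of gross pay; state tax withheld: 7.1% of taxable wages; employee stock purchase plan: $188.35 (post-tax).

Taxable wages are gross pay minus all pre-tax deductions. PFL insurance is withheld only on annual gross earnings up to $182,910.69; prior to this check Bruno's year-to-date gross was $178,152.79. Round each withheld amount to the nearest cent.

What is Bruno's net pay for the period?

$4,287.94

SIMPLE IRA contribution: $5,910.32 × 0.0709 = $419.04
Taxable wages = $5,910.32 − $419.04 = $5,491.28
State tax withheld: $5,491.28 × 0.071 = $389.88
Municipal income tax: $5,491.28 × 0.0344 = $188.90
State unemployment insurance (employee share): $5,910.32 × 0.006 = $35.46
PFL insurance: only $182,910.69 − $178,152.79 = $4,757.90 of this check is subject → $4,757.90 × 0.0051 = $24.27
Vision insurance premium: $376.48
Employee stock purchase plan: $188.35
Total deductions = $419.04 + $389.88 + $188.90 + $35.46 + $24.27 + $376.48 + $188.35 = $1,622.38
Net pay = $5,910.32 − $1,622.38 = $4,287.94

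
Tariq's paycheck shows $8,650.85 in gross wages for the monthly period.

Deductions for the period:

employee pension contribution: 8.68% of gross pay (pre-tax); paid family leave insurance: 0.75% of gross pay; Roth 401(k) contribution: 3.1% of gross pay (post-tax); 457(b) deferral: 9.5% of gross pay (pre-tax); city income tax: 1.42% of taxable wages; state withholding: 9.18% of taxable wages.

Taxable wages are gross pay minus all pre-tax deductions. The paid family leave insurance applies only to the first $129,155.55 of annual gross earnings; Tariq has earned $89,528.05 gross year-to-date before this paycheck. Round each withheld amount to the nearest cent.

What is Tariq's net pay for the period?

$5,994.79

Employee pension contribution: $8,650.85 × 0.0868 = $750.89
457(b) deferral: $8,650.85 × 0.095 = $821.83
Pre-tax total = $750.89 + $821.83 = $1,572.72
Taxable wages = $8,650.85 − $1,572.72 = $7,078.13
State withholding: $7,078.13 × 0.0918 = $649.77
City income tax: $7,078.13 × 0.0142 = $100.51
Paid family leave insurance: cap not yet reached, full $8,650.85 is subject → $8,650.85 × 0.0075 = $64.88
Roth 401(k) contribution: $8,650.85 × 0.031 = $268.18
Total deductions = $750.89 + $821.83 + $649.77 + $100.51 + $64.88 + $268.18 = $2,656.06
Net pay = $8,650.85 − $2,656.06 = $5,994.79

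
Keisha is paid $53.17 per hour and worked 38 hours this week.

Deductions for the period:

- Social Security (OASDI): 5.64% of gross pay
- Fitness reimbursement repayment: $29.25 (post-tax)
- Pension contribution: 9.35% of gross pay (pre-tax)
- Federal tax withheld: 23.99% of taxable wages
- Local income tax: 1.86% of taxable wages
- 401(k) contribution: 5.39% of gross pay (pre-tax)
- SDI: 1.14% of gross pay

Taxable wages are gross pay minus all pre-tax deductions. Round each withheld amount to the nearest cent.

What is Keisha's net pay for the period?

$1,111.12

Gross pay: 38 × $53.17 = $2,020.46
Pension contribution: $2,020.46 × 0.0935 = $188.91
401(k) contribution: $2,020.46 × 0.0539 = $108.90
Pre-tax total = $188.91 + $108.90 = $297.81
Taxable wages = $2,020.46 − $297.81 = $1,722.65
Federal tax withheld: $1,722.65 × 0.2399 = $413.26
Local income tax: $1,722.65 × 0.0186 = $32.04
SDI: $2,020.46 × 0.0114 = $23.03
Social Security (OASDI): $2,020.46 × 0.0564 = $113.95
Fitness reimbursement repayment: $29.25
Total deductions = $188.91 + $108.90 + $413.26 + $32.04 + $23.03 + $113.95 + $29.25 = $909.34
Net pay = $2,020.46 − $909.34 = $1,111.12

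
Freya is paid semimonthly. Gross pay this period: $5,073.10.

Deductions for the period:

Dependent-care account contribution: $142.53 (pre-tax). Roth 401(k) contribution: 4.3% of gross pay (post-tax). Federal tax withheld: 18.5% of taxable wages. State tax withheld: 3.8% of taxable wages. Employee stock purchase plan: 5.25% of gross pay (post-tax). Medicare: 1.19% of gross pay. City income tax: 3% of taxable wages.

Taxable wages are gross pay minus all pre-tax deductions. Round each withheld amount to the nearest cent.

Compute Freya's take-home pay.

$3,138.28

Dependent-care account contribution: $142.53
Taxable wages = $5,073.10 − $142.53 = $4,930.57
Federal tax withheld: $4,930.57 × 0.185 = $912.16
City income tax: $4,930.57 × 0.03 = $147.92
State tax withheld: $4,930.57 × 0.038 = $187.36
Medicare: $5,073.10 × 0.0119 = $60.37
Employee stock purchase plan: $5,073.10 × 0.0525 = $266.34
Roth 401(k) contribution: $5,073.10 × 0.043 = $218.14
Total deductions = $142.53 + $912.16 + $147.92 + $187.36 + $60.37 + $266.34 + $218.14 = $1,934.82
Net pay = $5,073.10 − $1,934.82 = $3,138.28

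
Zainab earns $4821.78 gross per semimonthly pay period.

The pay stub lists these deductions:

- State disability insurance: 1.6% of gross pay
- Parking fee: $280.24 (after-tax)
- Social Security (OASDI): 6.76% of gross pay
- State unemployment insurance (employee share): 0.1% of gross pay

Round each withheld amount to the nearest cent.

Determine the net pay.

$4133.62

State disability insurance: $4821.78 × 0.016 = $77.15
Social Security (OASDI): $4821.78 × 0.0676 = $325.95
State unemployment insurance (employee share): $4821.78 × 0.001 = $4.82
Parking fee: $280.24
Total deductions = $77.15 + $325.95 + $4.82 + $280.24 = $688.16
Net pay = $4821.78 − $688.16 = $4133.62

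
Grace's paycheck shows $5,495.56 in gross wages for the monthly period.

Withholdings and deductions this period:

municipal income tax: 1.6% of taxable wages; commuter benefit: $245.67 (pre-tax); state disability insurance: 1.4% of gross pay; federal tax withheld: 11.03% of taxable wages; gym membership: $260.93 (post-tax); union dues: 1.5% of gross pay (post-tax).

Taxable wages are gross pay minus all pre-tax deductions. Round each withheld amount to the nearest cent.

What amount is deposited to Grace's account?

$4,166.53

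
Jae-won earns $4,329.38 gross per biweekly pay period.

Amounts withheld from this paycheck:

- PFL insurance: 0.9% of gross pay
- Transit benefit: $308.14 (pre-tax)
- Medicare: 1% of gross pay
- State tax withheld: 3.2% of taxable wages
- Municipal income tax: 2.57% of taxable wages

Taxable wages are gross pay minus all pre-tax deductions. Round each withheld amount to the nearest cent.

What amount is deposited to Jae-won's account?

$3,706.96

Transit benefit: $308.14
Taxable wages = $4,329.38 − $308.14 = $4,021.24
Municipal income tax: $4,021.24 × 0.0257 = $103.35
State tax withheld: $4,021.24 × 0.032 = $128.68
Medicare: $4,329.38 × 0.01 = $43.29
PFL insurance: $4,329.38 × 0.009 = $38.96
Total deductions = $308.14 + $103.35 + $128.68 + $43.29 + $38.96 = $622.42
Net pay = $4,329.38 − $622.42 = $3,706.96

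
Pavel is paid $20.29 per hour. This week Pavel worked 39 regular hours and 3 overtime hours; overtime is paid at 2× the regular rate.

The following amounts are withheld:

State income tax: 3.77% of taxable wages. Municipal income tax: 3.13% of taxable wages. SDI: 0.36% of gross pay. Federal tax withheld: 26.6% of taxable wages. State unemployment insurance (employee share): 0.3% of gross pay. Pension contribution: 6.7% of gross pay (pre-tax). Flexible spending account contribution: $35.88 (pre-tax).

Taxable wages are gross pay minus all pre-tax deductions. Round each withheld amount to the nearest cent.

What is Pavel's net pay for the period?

$536.61

Regular pay: 39 × $20.29 = $791.31
Overtime pay: 3 × $20.29 × 2 = $121.74
Gross pay = $791.31 + $121.74 = $913.05
Pension contribution: $913.05 × 0.067 = $61.17
Flexible spending account contribution: $35.88
Pre-tax total = $61.17 + $35.88 = $97.05
Taxable wages = $913.05 − $97.05 = $816.00
Municipal income tax: $816.00 × 0.0313 = $25.54
Federal tax withheld: $816.00 × 0.266 = $217.06
State income tax: $816.00 × 0.0377 = $30.76
SDI: $913.05 × 0.0036 = $3.29
State unemployment insurance (employee share): $913.05 × 0.003 = $2.74
Total deductions = $61.17 + $35.88 + $25.54 + $217.06 + $30.76 + $3.29 + $2.74 = $376.44
Net pay = $913.05 − $376.44 = $536.61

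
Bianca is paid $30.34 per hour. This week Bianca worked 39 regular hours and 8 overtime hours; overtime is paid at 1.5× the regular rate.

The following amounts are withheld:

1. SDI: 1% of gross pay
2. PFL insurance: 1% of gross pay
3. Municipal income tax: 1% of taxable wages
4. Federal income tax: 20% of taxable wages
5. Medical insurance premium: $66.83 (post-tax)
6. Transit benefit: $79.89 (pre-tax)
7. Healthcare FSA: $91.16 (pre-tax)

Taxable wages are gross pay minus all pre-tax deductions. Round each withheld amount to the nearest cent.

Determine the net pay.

$989.50

Regular pay: 39 × $30.34 = $1183.26
Overtime pay: 8 × $30.34 × 1.5 = $364.08
Gross pay = $1183.26 + $364.08 = $1547.34
Transit benefit: $79.89
Healthcare FSA: $91.16
Pre-tax total = $79.89 + $91.16 = $171.05
Taxable wages = $1547.34 − $171.05 = $1376.29
Municipal income tax: $1376.29 × 0.01 = $13.76
Federal income tax: $1376.29 × 0.2 = $275.26
PFL insurance: $1547.34 × 0.01 = $15.47
SDI: $1547.34 × 0.01 = $15.47
Medical insurance premium: $66.83
Total deductions = $79.89 + $91.16 + $13.76 + $275.26 + $15.47 + $15.47 + $66.83 = $557.84
Net pay = $1547.34 − $557.84 = $989.50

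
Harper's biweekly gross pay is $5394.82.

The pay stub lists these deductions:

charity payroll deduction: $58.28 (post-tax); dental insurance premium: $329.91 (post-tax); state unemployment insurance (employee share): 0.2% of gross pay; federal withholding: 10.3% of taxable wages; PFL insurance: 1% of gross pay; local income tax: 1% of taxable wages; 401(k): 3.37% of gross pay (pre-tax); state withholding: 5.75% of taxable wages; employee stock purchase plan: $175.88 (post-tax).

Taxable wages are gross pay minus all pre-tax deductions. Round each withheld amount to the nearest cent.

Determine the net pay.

$3695.38

401(k): $5394.82 × 0.0337 = $181.81
Taxable wages = $5394.82 − $181.81 = $5213.01
Federal withholding: $5213.01 × 0.103 = $536.94
State withholding: $5213.01 × 0.0575 = $299.75
Local income tax: $5213.01 × 0.01 = $52.13
PFL insurance: $5394.82 × 0.01 = $53.95
State unemployment insurance (employee share): $5394.82 × 0.002 = $10.79
Dental insurance premium: $329.91
Employee stock purchase plan: $175.88
Charity payroll deduction: $58.28
Total deductions = $181.81 + $536.94 + $299.75 + $52.13 + $53.95 + $10.79 + $329.91 + $175.88 + $58.28 = $1699.44
Net pay = $5394.82 − $1699.44 = $3695.38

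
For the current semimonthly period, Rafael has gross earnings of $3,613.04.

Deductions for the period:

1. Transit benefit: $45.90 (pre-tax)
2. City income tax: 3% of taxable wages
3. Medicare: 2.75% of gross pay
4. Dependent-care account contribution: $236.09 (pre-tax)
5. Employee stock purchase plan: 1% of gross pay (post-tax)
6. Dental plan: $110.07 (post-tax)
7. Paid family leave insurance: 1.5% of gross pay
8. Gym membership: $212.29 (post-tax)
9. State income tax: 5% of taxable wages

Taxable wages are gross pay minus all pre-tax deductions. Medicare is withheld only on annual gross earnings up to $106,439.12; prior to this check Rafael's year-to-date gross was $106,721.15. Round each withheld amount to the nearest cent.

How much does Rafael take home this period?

$2,651.88

Transit benefit: $45.90
Dependent-care account contribution: $236.09
Pre-tax total = $45.90 + $236.09 = $281.99
Taxable wages = $3,613.04 − $281.99 = $3,331.05
City income tax: $3,331.05 × 0.03 = $99.93
State income tax: $3,331.05 × 0.05 = $166.55
Medicare: annual cap $106,439.12 already reached (YTD $106,721.15), so $0.00
Paid family leave insurance: $3,613.04 × 0.015 = $54.20
Gym membership: $212.29
Employee stock purchase plan: $3,613.04 × 0.01 = $36.13
Dental plan: $110.07
Total deductions = $45.90 + $236.09 + $99.93 + $166.55 + $0.00 + $54.20 + $212.29 + $36.13 + $110.07 = $961.16
Net pay = $3,613.04 − $961.16 = $2,651.88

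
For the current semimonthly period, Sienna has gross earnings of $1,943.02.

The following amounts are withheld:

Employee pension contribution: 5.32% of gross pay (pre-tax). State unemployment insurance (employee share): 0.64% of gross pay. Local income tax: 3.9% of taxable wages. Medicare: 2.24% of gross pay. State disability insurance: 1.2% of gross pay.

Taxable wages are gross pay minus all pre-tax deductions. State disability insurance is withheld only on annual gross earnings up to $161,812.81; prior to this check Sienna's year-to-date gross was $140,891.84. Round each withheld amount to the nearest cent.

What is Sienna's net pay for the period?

$1,688.62

Employee pension contribution: $1,943.02 × 0.0532 = $103.37
Taxable wages = $1,943.02 − $103.37 = $1,839.65
Local income tax: $1,839.65 × 0.039 = $71.75
State unemployment insurance (employee share): $1,943.02 × 0.0064 = $12.44
Medicare: $1,943.02 × 0.0224 = $43.52
State disability insurance: cap not yet reached, full $1,943.02 is subject → $1,943.02 × 0.012 = $23.32
Total deductions = $103.37 + $71.75 + $12.44 + $43.52 + $23.32 = $254.40
Net pay = $1,943.02 − $254.40 = $1,688.62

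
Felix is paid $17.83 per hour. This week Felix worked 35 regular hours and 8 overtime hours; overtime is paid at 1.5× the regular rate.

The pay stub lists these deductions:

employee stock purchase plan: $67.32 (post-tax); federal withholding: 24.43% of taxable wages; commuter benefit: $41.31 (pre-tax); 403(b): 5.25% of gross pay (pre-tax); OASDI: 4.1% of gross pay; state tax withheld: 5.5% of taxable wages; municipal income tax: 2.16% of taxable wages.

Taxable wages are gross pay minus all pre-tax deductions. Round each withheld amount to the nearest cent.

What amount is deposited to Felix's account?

$409.48

Regular pay: 35 × $17.83 = $624.05
Overtime pay: 8 × $17.83 × 1.5 = $213.96
Gross pay = $624.05 + $213.96 = $838.01
403(b): $838.01 × 0.0525 = $44.00
Commuter benefit: $41.31
Pre-tax total = $44.00 + $41.31 = $85.31
Taxable wages = $838.01 − $85.31 = $752.70
State tax withheld: $752.70 × 0.055 = $41.40
Federal withholding: $752.70 × 0.2443 = $183.88
Municipal income tax: $752.70 × 0.0216 = $16.26
OASDI: $838.01 × 0.041 = $34.36
Employee stock purchase plan: $67.32
Total deductions = $44.00 + $41.31 + $41.40 + $183.88 + $16.26 + $34.36 + $67.32 = $428.53
Net pay = $838.01 − $428.53 = $409.48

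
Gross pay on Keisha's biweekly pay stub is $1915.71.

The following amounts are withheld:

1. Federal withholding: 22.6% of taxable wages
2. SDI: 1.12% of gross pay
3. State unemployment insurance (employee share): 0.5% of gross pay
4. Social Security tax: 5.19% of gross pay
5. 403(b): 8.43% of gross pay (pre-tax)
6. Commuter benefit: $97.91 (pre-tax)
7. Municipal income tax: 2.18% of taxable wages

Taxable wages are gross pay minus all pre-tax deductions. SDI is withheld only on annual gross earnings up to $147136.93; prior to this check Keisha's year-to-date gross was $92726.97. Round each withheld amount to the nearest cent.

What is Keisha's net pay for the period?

$1115.40

Commuter benefit: $97.91
403(b): $1915.71 × 0.0843 = $161.49
Pre-tax total = $97.91 + $161.49 = $259.40
Taxable wages = $1915.71 − $259.40 = $1656.31
Municipal income tax: $1656.31 × 0.0218 = $36.11
Federal withholding: $1656.31 × 0.226 = $374.33
SDI: cap not yet reached, full $1915.71 is subject → $1915.71 × 0.0112 = $21.46
Social Security tax: $1915.71 × 0.0519 = $99.43
State unemployment insurance (employee share): $1915.71 × 0.005 = $9.58
Total deductions = $97.91 + $161.49 + $36.11 + $374.33 + $21.46 + $99.43 + $9.58 = $800.31
Net pay = $1915.71 − $800.31 = $1115.40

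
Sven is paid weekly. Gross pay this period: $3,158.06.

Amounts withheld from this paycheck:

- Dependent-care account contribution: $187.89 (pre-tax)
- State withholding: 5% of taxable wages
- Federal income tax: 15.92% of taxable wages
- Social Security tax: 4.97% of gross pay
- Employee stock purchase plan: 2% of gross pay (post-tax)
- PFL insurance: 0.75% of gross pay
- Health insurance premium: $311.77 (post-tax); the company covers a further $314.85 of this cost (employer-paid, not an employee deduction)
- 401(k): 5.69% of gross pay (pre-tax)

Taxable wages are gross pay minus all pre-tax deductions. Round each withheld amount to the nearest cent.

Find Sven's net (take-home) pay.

$1,651.14

401(k): $3,158.06 × 0.0569 = $179.69
Dependent-care account contribution: $187.89
Pre-tax total = $179.69 + $187.89 = $367.58
Taxable wages = $3,158.06 − $367.58 = $2,790.48
State withholding: $2,790.48 × 0.05 = $139.52
Federal income tax: $2,790.48 × 0.1592 = $444.24
Social Security tax: $3,158.06 × 0.0497 = $156.96
PFL insurance: $3,158.06 × 0.0075 = $23.69
Employee stock purchase plan: $3,158.06 × 0.02 = $63.16
Health insurance premium: $311.77
(Employer's $314.85 toward health insurance premium is not withheld from the employee.)
Total deductions = $179.69 + $187.89 + $139.52 + $444.24 + $156.96 + $23.69 + $63.16 + $311.77 = $1,506.92
Net pay = $3,158.06 − $1,506.92 = $1,651.14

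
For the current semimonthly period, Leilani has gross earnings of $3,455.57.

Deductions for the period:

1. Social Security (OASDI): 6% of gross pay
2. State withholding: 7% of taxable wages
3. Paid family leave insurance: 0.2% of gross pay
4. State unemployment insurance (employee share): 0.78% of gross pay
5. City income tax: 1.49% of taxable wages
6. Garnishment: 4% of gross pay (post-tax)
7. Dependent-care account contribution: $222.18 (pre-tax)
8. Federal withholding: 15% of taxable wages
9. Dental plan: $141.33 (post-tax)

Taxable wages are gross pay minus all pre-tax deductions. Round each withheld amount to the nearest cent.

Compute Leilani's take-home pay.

$1,953.12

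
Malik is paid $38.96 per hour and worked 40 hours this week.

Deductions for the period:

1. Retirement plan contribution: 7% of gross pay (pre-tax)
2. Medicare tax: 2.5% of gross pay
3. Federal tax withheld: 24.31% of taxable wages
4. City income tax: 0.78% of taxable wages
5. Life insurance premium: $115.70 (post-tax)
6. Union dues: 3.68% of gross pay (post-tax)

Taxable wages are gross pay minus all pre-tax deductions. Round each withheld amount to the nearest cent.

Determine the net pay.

$873.67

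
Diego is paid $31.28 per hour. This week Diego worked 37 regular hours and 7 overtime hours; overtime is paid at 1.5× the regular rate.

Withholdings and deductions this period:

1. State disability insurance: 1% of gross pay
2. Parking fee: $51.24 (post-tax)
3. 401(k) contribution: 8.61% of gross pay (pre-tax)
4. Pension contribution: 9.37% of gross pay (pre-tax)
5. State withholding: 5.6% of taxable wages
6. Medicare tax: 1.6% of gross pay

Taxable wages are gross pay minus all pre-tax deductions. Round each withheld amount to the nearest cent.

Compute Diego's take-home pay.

Regular pay: 37 × $31.28 = $1,157.36
Overtime pay: 7 × $31.28 × 1.5 = $328.44
Gross pay = $1,157.36 + $328.44 = $1,485.80
401(k) contribution: $1,485.80 × 0.0861 = $127.93
Pension contribution: $1,485.80 × 0.0937 = $139.22
Pre-tax total = $127.93 + $139.22 = $267.15
Taxable wages = $1,485.80 − $267.15 = $1,218.65
State withholding: $1,218.65 × 0.056 = $68.24
Medicare tax: $1,485.80 × 0.016 = $23.77
State disability insurance: $1,485.80 × 0.01 = $14.86
Parking fee: $51.24
Total deductions = $127.93 + $139.22 + $68.24 + $23.77 + $14.86 + $51.24 = $425.26
Net pay = $1,485.80 − $425.26 = $1,060.54

$1,060.54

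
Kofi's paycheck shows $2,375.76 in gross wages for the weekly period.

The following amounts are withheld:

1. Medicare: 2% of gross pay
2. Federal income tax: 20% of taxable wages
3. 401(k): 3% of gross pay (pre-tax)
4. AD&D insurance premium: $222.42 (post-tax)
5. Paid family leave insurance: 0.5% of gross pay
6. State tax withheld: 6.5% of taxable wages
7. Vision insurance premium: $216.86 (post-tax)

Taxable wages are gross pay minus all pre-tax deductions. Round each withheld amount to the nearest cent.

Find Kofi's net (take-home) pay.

$1,195.12

401(k): $2,375.76 × 0.03 = $71.27
Taxable wages = $2,375.76 − $71.27 = $2,304.49
Federal income tax: $2,304.49 × 0.2 = $460.90
State tax withheld: $2,304.49 × 0.065 = $149.79
Paid family leave insurance: $2,375.76 × 0.005 = $11.88
Medicare: $2,375.76 × 0.02 = $47.52
AD&D insurance premium: $222.42
Vision insurance premium: $216.86
Total deductions = $71.27 + $460.90 + $149.79 + $11.88 + $47.52 + $222.42 + $216.86 = $1,180.64
Net pay = $2,375.76 − $1,180.64 = $1,195.12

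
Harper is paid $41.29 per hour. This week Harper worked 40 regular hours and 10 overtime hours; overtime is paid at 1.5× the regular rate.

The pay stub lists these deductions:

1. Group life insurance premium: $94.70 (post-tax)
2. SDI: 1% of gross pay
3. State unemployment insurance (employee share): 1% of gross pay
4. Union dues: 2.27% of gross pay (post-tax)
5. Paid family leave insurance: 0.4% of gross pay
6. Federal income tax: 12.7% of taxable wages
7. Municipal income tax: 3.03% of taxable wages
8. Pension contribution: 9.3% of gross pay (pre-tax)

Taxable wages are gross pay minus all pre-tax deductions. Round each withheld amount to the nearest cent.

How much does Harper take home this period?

$1535.00

Regular pay: 40 × $41.29 = $1651.60
Overtime pay: 10 × $41.29 × 1.5 = $619.35
Gross pay = $1651.60 + $619.35 = $2270.95
Pension contribution: $2270.95 × 0.093 = $211.20
Taxable wages = $2270.95 − $211.20 = $2059.75
Municipal income tax: $2059.75 × 0.0303 = $62.41
Federal income tax: $2059.75 × 0.127 = $261.59
State unemployment insurance (employee share): $2270.95 × 0.01 = $22.71
Paid family leave insurance: $2270.95 × 0.004 = $9.08
SDI: $2270.95 × 0.01 = $22.71
Group life insurance premium: $94.70
Union dues: $2270.95 × 0.0227 = $51.55
Total deductions = $211.20 + $62.41 + $261.59 + $22.71 + $9.08 + $22.71 + $94.70 + $51.55 = $735.95
Net pay = $2270.95 − $735.95 = $1535.00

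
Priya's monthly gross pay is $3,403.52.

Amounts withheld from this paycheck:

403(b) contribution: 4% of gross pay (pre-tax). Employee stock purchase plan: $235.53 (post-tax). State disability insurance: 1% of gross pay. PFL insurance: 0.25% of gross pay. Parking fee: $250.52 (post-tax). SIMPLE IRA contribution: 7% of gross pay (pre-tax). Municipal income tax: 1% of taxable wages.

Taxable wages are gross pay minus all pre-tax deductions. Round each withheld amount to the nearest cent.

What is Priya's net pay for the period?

$2,470.24

SIMPLE IRA contribution: $3,403.52 × 0.07 = $238.25
403(b) contribution: $3,403.52 × 0.04 = $136.14
Pre-tax total = $238.25 + $136.14 = $374.39
Taxable wages = $3,403.52 − $374.39 = $3,029.13
Municipal income tax: $3,029.13 × 0.01 = $30.29
State disability insurance: $3,403.52 × 0.01 = $34.04
PFL insurance: $3,403.52 × 0.0025 = $8.51
Employee stock purchase plan: $235.53
Parking fee: $250.52
Total deductions = $238.25 + $136.14 + $30.29 + $34.04 + $8.51 + $235.53 + $250.52 = $933.28
Net pay = $3,403.52 − $933.28 = $2,470.24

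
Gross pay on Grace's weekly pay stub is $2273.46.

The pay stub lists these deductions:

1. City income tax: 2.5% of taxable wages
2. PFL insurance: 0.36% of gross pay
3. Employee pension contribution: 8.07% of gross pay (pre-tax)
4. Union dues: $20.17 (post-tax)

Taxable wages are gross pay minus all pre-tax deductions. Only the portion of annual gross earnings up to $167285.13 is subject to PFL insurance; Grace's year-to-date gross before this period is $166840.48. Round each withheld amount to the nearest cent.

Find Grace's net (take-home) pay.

$2015.97

Employee pension contribution: $2273.46 × 0.0807 = $183.47
Taxable wages = $2273.46 − $183.47 = $2089.99
City income tax: $2089.99 × 0.025 = $52.25
PFL insurance: only $167285.13 − $166840.48 = $444.65 of this check is subject → $444.65 × 0.0036 = $1.60
Union dues: $20.17
Total deductions = $183.47 + $52.25 + $1.60 + $20.17 = $257.49
Net pay = $2273.46 − $257.49 = $2015.97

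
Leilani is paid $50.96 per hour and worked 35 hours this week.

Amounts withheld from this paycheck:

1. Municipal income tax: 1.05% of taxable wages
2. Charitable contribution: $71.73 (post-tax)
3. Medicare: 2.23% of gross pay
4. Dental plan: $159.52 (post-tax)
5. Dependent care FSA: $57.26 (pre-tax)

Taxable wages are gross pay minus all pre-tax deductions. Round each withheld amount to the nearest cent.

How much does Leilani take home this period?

Gross pay: 35 × $50.96 = $1783.60
Dependent care FSA: $57.26
Taxable wages = $1783.60 − $57.26 = $1726.34
Municipal income tax: $1726.34 × 0.0105 = $18.13
Medicare: $1783.60 × 0.0223 = $39.77
Dental plan: $159.52
Charitable contribution: $71.73
Total deductions = $57.26 + $18.13 + $39.77 + $159.52 + $71.73 = $346.41
Net pay = $1783.60 − $346.41 = $1437.19

$1437.19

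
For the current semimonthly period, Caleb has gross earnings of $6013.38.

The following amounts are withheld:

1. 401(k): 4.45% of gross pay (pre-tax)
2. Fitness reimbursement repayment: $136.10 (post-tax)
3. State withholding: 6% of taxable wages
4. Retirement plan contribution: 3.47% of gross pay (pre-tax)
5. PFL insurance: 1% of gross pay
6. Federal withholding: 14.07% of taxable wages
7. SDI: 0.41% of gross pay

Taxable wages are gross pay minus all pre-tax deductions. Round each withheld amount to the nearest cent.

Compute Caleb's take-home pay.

$4204.94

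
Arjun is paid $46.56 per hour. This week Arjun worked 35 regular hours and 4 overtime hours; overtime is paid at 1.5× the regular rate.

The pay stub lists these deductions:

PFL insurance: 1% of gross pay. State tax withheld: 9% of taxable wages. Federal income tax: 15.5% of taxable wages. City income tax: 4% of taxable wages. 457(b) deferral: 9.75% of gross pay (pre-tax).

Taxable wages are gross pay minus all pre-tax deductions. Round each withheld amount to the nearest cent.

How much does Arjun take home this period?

Regular pay: 35 × $46.56 = $1,629.60
Overtime pay: 4 × $46.56 × 1.5 = $279.36
Gross pay = $1,629.60 + $279.36 = $1,908.96
457(b) deferral: $1,908.96 × 0.0975 = $186.12
Taxable wages = $1,908.96 − $186.12 = $1,722.84
Federal income tax: $1,722.84 × 0.155 = $267.04
City income tax: $1,722.84 × 0.04 = $68.91
State tax withheld: $1,722.84 × 0.09 = $155.06
PFL insurance: $1,908.96 × 0.01 = $19.09
Total deductions = $186.12 + $267.04 + $68.91 + $155.06 + $19.09 = $696.22
Net pay = $1,908.96 − $696.22 = $1,212.74

$1,212.74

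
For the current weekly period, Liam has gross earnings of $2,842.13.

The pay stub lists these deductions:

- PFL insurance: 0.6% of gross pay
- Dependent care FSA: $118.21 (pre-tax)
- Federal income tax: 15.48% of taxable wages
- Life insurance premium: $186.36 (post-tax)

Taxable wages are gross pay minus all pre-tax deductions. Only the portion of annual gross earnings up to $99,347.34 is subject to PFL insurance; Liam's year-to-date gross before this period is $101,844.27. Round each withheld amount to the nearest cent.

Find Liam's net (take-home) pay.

$2,115.90

Dependent care FSA: $118.21
Taxable wages = $2,842.13 − $118.21 = $2,723.92
Federal income tax: $2,723.92 × 0.1548 = $421.66
PFL insurance: annual cap $99,347.34 already reached (YTD $101,844.27), so $0.00
Life insurance premium: $186.36
Total deductions = $118.21 + $421.66 + $0.00 + $186.36 = $726.23
Net pay = $2,842.13 − $726.23 = $2,115.90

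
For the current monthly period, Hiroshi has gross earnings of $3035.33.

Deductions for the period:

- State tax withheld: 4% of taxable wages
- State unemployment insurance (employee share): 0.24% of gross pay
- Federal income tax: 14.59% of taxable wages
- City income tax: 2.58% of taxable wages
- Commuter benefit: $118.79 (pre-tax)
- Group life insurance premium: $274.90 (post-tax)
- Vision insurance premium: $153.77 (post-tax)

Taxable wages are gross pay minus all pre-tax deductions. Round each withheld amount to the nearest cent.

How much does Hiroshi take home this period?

$1863.16

Commuter benefit: $118.79
Taxable wages = $3035.33 − $118.79 = $2916.54
City income tax: $2916.54 × 0.0258 = $75.25
State tax withheld: $2916.54 × 0.04 = $116.66
Federal income tax: $2916.54 × 0.1459 = $425.52
State unemployment insurance (employee share): $3035.33 × 0.0024 = $7.28
Group life insurance premium: $274.90
Vision insurance premium: $153.77
Total deductions = $118.79 + $75.25 + $116.66 + $425.52 + $7.28 + $274.90 + $153.77 = $1172.17
Net pay = $3035.33 − $1172.17 = $1863.16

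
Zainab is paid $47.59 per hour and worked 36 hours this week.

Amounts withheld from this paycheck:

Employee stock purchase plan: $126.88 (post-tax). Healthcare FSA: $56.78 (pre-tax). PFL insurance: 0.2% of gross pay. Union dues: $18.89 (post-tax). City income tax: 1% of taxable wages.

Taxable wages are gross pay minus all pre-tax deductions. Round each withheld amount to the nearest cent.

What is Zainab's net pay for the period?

Gross pay: 36 × $47.59 = $1,713.24
Healthcare FSA: $56.78
Taxable wages = $1,713.24 − $56.78 = $1,656.46
City income tax: $1,656.46 × 0.01 = $16.56
PFL insurance: $1,713.24 × 0.002 = $3.43
Union dues: $18.89
Employee stock purchase plan: $126.88
Total deductions = $56.78 + $16.56 + $3.43 + $18.89 + $126.88 = $222.54
Net pay = $1,713.24 − $222.54 = $1,490.70

$1,490.70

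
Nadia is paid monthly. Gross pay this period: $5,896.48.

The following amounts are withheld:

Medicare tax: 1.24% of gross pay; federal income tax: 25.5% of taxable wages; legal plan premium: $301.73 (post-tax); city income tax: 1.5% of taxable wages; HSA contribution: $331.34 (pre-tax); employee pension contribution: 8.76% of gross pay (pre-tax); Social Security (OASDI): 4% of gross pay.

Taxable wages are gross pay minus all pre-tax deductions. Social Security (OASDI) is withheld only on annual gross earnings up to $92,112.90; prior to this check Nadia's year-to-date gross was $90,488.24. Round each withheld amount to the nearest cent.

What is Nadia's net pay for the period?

$3,245.64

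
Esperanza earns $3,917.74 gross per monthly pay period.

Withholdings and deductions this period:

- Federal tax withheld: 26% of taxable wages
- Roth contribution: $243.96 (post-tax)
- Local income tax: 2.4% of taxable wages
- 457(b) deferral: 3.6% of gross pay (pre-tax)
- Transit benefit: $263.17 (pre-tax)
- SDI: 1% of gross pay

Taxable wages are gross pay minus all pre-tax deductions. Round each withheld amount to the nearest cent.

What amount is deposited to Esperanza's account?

Transit benefit: $263.17
457(b) deferral: $3,917.74 × 0.036 = $141.04
Pre-tax total = $263.17 + $141.04 = $404.21
Taxable wages = $3,917.74 − $404.21 = $3,513.53
Local income tax: $3,513.53 × 0.024 = $84.32
Federal tax withheld: $3,513.53 × 0.26 = $913.52
SDI: $3,917.74 × 0.01 = $39.18
Roth contribution: $243.96
Total deductions = $263.17 + $141.04 + $84.32 + $913.52 + $39.18 + $243.96 = $1,685.19
Net pay = $3,917.74 − $1,685.19 = $2,232.55

$2,232.55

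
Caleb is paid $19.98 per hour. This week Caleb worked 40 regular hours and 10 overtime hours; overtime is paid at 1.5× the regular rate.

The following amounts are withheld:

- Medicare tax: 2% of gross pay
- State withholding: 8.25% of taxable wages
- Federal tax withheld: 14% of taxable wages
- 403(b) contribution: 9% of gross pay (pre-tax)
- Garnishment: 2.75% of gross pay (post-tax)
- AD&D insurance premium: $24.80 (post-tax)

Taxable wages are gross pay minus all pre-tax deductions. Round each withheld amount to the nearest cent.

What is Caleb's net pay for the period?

Regular pay: 40 × $19.98 = $799.20
Overtime pay: 10 × $19.98 × 1.5 = $299.70
Gross pay = $799.20 + $299.70 = $1,098.90
403(b) contribution: $1,098.90 × 0.09 = $98.90
Taxable wages = $1,098.90 − $98.90 = $1,000.00
State withholding: $1,000.00 × 0.0825 = $82.50
Federal tax withheld: $1,000.00 × 0.14 = $140.00
Medicare tax: $1,098.90 × 0.02 = $21.98
Garnishment: $1,098.90 × 0.0275 = $30.22
AD&D insurance premium: $24.80
Total deductions = $98.90 + $82.50 + $140.00 + $21.98 + $30.22 + $24.80 = $398.40
Net pay = $1,098.90 − $398.40 = $700.50

$700.50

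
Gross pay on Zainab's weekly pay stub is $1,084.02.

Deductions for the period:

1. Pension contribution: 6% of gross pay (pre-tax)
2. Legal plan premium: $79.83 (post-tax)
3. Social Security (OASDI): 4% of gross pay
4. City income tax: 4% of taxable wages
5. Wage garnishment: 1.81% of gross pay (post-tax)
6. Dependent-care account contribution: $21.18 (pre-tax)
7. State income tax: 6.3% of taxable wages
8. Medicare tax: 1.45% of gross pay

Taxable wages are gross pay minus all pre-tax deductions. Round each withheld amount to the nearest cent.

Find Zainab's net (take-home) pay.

Dependent-care account contribution: $21.18
Pension contribution: $1,084.02 × 0.06 = $65.04
Pre-tax total = $21.18 + $65.04 = $86.22
Taxable wages = $1,084.02 − $86.22 = $997.80
City income tax: $997.80 × 0.04 = $39.91
State income tax: $997.80 × 0.063 = $62.86
Medicare tax: $1,084.02 × 0.0145 = $15.72
Social Security (OASDI): $1,084.02 × 0.04 = $43.36
Legal plan premium: $79.83
Wage garnishment: $1,084.02 × 0.0181 = $19.62
Total deductions = $21.18 + $65.04 + $39.91 + $62.86 + $15.72 + $43.36 + $79.83 + $19.62 = $347.52
Net pay = $1,084.02 − $347.52 = $736.50

$736.50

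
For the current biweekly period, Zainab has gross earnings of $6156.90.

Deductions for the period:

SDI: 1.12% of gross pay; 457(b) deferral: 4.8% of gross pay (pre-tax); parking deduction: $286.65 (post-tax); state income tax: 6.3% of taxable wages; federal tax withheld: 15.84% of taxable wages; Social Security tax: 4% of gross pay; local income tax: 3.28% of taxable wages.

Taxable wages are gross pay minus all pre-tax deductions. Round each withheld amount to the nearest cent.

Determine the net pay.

457(b) deferral: $6156.90 × 0.048 = $295.53
Taxable wages = $6156.90 − $295.53 = $5861.37
Local income tax: $5861.37 × 0.0328 = $192.25
Federal tax withheld: $5861.37 × 0.1584 = $928.44
State income tax: $5861.37 × 0.063 = $369.27
SDI: $6156.90 × 0.0112 = $68.96
Social Security tax: $6156.90 × 0.04 = $246.28
Parking deduction: $286.65
Total deductions = $295.53 + $192.25 + $928.44 + $369.27 + $68.96 + $246.28 + $286.65 = $2387.38
Net pay = $6156.90 − $2387.38 = $3769.52

$3769.52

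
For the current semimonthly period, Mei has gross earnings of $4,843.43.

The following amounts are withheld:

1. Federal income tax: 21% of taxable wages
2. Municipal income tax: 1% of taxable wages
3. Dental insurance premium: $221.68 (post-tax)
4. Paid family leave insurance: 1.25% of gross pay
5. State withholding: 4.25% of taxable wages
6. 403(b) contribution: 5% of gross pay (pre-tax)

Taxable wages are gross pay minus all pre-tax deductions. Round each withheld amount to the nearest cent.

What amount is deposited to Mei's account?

$3,111.22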